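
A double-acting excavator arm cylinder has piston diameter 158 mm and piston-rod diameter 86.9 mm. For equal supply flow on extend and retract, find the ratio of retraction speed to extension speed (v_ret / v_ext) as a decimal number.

Cap-side area A_cap = π/4 × (158 mm)² = 19610 mm^2
Rod-side annular area A_ann = π/4 × (158² − 86.9²) = 13680 mm^2
For equal Q, v ∝ 1/A, so v_ret/v_ext = A_cap/A_ann.

v_ret/v_ext ≈ 1.43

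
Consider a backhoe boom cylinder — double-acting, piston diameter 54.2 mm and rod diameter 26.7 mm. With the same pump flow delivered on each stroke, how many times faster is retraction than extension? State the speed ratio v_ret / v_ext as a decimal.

v_ret/v_ext ≈ 1.32

Cap-side area A_cap = π/4 × (54.2 mm)² = 2307 mm^2
Rod-side annular area A_ann = π/4 × (54.2² − 26.7²) = 1747 mm^2
For equal Q, v ∝ 1/A, so v_ret/v_ext = A_cap/A_ann.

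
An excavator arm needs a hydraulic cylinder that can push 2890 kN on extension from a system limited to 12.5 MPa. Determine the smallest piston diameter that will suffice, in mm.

D ≈ 543 mm

Extension force acts on the full piston face: F = P × (π/4)D².
D = √(4F / (πP)) = √(4 × 2890 kN / (π × 12.5 MPa))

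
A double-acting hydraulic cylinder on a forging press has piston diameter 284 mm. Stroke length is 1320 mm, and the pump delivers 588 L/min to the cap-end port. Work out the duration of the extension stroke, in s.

Cap-side area A_cap = π/4 × (284 mm)² = 63350 mm^2
Swept volume V = A × L; t = V / Q = A·L / Q

t ≈ 8.53 s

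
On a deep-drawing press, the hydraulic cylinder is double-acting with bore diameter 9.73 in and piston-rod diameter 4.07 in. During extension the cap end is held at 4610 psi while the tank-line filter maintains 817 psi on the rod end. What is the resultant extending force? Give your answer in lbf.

F ≈ 2.93e5 lbf

Cap-side area A_cap = π/4 × (9.73 in)² = 74.36 in^2
Rod-side annular area A_ann = π/4 × (9.73² − 4.07²) = 61.35 in^2
Net thrust = P_cap·A_cap − P_rod·A_ann = 3.428e5 lbf − 50120 lbf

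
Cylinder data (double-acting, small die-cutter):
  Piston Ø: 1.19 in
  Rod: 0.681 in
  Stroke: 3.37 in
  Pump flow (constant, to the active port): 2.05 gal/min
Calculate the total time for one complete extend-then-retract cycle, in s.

t ≈ 0.794 s

Cap-side area A_cap = π/4 × (1.19 in)² = 1.112 in^2
Rod-side annular area A_ann = π/4 × (1.19² − 0.681²) = 0.7480 in^2
t_ext = A_cap·L/Q = 0.4749 s
t_ret = A_ann·L/Q = 0.3194 s
t_cycle = t_ext + t_ret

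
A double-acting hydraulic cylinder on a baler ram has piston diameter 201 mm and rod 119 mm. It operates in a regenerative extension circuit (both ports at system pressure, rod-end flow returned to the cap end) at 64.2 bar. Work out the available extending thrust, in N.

F ≈ 71400 N

With equal pressure on both faces, forces on the annular region cancel; the net push is pressure × rod cross-section.
Rod cross-section A_rod = π/4 × (119 mm)² = 11120 mm^2
F = P × A_rod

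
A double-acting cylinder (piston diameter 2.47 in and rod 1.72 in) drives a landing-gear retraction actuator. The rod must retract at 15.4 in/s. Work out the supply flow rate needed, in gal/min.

Q ≈ 9.87 gal/min

Rod-side annular area A_ann = π/4 × (2.47² − 1.72²) = 2.468 in^2
Q = A × v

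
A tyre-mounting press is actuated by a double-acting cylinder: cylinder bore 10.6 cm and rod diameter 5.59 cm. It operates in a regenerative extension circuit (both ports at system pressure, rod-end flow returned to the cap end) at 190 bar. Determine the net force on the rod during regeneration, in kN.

F ≈ 46.6 kN

With equal pressure on both faces, forces on the annular region cancel; the net push is pressure × rod cross-section.
Rod cross-section A_rod = π/4 × (5.59 cm)² = 24.54 cm^2
F = P × A_rod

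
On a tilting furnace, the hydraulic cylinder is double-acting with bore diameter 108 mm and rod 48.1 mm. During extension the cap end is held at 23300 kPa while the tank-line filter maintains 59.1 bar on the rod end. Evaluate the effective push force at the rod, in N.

F ≈ 1.70e5 N

Cap-side area A_cap = π/4 × (108 mm)² = 9161 mm^2
Rod-side annular area A_ann = π/4 × (108² − 48.1²) = 7344 mm^2
Net thrust = P_cap·A_cap − P_rod·A_ann = 2.134e5 N − 43400 N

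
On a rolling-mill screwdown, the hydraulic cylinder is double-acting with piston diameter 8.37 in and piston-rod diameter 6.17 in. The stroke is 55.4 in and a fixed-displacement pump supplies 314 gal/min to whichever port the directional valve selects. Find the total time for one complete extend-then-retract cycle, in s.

t ≈ 3.67 s

Cap-side area A_cap = π/4 × (8.37 in)² = 55.02 in^2
Rod-side annular area A_ann = π/4 × (8.37² − 6.17²) = 25.12 in^2
t_ext = A_cap·L/Q = 2.522 s
t_ret = A_ann·L/Q = 1.151 s
t_cycle = t_ext + t_ret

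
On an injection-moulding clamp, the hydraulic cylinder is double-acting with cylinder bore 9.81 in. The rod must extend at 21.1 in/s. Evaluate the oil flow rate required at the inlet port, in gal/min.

Cap-side area A_cap = π/4 × (9.81 in)² = 75.58 in^2
Q = A × v

Q ≈ 414 gal/min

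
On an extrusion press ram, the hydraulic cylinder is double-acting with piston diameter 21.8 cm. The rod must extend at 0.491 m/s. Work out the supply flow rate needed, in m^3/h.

Q ≈ 66.0 m^3/h

Cap-side area A_cap = π/4 × (21.8 cm)² = 373.3 cm^2
Q = A × v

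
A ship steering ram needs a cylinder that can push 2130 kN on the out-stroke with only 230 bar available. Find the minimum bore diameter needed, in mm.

D ≈ 343 mm

Extension force acts on the full piston face: F = P × (π/4)D².
D = √(4F / (πP)) = √(4 × 2130 kN / (π × 230 bar))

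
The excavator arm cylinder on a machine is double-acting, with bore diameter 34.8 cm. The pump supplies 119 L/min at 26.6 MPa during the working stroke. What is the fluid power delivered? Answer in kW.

Hydraulic power = P × Q

W ≈ 52.8 kW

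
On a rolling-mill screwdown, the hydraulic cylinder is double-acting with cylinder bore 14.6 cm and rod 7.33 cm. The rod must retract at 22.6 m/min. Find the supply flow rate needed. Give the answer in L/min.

Rod-side annular area A_ann = π/4 × (14.6² − 7.33²) = 125.2 cm^2
Q = A × v

Q ≈ 283 L/min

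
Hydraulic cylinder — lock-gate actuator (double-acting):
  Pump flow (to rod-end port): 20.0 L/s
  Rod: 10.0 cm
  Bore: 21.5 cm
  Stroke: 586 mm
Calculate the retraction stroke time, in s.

t ≈ 0.834 s

Rod-side annular area A_ann = π/4 × (21.5² − 10.0²) = 284.5 cm^2
Swept volume V = A × L; t = V / Q = A·L / Q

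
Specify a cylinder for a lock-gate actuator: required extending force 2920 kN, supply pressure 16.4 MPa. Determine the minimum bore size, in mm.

D ≈ 476 mm

Extension force acts on the full piston face: F = P × (π/4)D².
D = √(4F / (πP)) = √(4 × 2920 kN / (π × 16.4 MPa))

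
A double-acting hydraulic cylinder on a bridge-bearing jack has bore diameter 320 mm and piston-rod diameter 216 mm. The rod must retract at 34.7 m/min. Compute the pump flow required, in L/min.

Rod-side annular area A_ann = π/4 × (320² − 216²) = 43780 mm^2
Q = A × v

Q ≈ 1520 L/min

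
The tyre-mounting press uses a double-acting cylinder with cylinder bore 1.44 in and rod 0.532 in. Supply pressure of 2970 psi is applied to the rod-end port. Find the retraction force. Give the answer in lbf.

Rod-side annular area A_ann = π/4 × (1.44² − 0.532²) = 1.406 in^2
On retraction the pressure acts on the annular area (bore minus rod).
F = P × A_ann

F ≈ 4180 lbf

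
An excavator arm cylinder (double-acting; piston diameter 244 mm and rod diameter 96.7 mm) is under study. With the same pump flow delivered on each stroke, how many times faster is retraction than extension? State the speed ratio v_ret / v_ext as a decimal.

Cap-side area A_cap = π/4 × (244 mm)² = 46760 mm^2
Rod-side annular area A_ann = π/4 × (244² − 96.7²) = 39420 mm^2
For equal Q, v ∝ 1/A, so v_ret/v_ext = A_cap/A_ann.

v_ret/v_ext ≈ 1.19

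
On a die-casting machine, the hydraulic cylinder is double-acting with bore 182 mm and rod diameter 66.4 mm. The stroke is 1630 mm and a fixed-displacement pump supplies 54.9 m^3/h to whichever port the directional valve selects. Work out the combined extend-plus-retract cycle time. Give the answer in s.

Cap-side area A_cap = π/4 × (182 mm)² = 26020 mm^2
Rod-side annular area A_ann = π/4 × (182² − 66.4²) = 22550 mm^2
t_ext = A_cap·L/Q = 2.781 s
t_ret = A_ann·L/Q = 2.411 s
t_cycle = t_ext + t_ret

t ≈ 5.19 s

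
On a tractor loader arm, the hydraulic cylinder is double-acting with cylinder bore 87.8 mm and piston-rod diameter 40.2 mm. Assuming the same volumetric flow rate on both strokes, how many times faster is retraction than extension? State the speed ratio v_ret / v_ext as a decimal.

Cap-side area A_cap = π/4 × (87.8 mm)² = 6055 mm^2
Rod-side annular area A_ann = π/4 × (87.8² − 40.2²) = 4785 mm^2
For equal Q, v ∝ 1/A, so v_ret/v_ext = A_cap/A_ann.

v_ret/v_ext ≈ 1.27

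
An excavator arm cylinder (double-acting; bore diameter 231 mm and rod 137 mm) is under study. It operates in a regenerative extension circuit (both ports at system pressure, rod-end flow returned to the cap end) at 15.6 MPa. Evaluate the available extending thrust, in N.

F ≈ 2.30e5 N

With equal pressure on both faces, forces on the annular region cancel; the net push is pressure × rod cross-section.
Rod cross-section A_rod = π/4 × (137 mm)² = 14740 mm^2
F = P × A_rod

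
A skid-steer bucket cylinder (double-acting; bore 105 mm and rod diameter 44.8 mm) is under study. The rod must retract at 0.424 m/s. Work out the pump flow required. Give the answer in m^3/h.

Rod-side annular area A_ann = π/4 × (105² − 44.8²) = 7083 mm^2
Q = A × v

Q ≈ 10.8 m^3/h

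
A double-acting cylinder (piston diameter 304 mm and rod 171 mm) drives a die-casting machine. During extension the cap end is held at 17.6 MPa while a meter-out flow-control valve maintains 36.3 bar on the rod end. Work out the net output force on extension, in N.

F ≈ 1.10e6 N

Cap-side area A_cap = π/4 × (304 mm)² = 72580 mm^2
Rod-side annular area A_ann = π/4 × (304² − 171²) = 49620 mm^2
Net thrust = P_cap·A_cap − P_rod·A_ann = 1.277e6 N − 1.801e5 N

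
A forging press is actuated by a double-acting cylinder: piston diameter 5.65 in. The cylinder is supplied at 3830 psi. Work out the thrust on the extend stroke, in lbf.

Cap-side area A_cap = π/4 × (5.65 in)² = 25.07 in^2
F = P × A_cap = 3830 psi × A_cap

F ≈ 96000 lbf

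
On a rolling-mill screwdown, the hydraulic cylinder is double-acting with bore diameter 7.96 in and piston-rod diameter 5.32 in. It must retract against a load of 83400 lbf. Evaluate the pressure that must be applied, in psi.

P ≈ 3030 psi

Rod-side annular area A_ann = π/4 × (7.96² − 5.32²) = 27.54 in^2
Retraction: pressure acts on the annular area.
P = F / A = 83400 lbf / A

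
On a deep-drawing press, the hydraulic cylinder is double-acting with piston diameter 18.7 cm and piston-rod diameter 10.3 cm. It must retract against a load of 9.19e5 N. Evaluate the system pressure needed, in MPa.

P ≈ 48.0 MPa

Rod-side annular area A_ann = π/4 × (18.7² − 10.3²) = 191.3 cm^2
Retraction: pressure acts on the annular area.
P = F / A = 9.19e5 N / A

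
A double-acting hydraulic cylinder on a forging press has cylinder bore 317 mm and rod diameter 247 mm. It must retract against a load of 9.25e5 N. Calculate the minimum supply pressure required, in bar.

Rod-side annular area A_ann = π/4 × (317² − 247²) = 31010 mm^2
Retraction: pressure acts on the annular area.
P = F / A = 9.25e5 N / A

P ≈ 298 bar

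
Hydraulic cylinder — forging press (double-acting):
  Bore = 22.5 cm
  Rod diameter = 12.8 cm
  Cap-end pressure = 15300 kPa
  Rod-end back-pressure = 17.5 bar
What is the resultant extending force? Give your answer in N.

F ≈ 5.61e5 N

Cap-side area A_cap = π/4 × (22.5 cm)² = 397.6 cm^2
Rod-side annular area A_ann = π/4 × (22.5² − 12.8²) = 268.9 cm^2
Net thrust = P_cap·A_cap − P_rod·A_ann = 6.083e5 N − 47060 N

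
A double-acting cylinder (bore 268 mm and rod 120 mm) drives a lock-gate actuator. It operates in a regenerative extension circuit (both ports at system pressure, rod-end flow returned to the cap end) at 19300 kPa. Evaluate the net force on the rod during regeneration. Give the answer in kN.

F ≈ 218 kN

With equal pressure on both faces, forces on the annular region cancel; the net push is pressure × rod cross-section.
Rod cross-section A_rod = π/4 × (120 mm)² = 11310 mm^2
F = P × A_rod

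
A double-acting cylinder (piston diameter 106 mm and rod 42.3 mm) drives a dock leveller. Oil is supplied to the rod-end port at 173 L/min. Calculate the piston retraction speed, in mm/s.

Rod-side annular area A_ann = π/4 × (106² − 42.3²) = 7419 mm^2
Flow into the rod-end port fills the annular volume.
v = Q / A

v ≈ 389 mm/s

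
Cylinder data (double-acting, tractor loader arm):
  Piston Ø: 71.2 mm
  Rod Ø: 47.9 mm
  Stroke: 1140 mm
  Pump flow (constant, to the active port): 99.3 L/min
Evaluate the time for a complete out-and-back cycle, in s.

Cap-side area A_cap = π/4 × (71.2 mm)² = 3982 mm^2
Rod-side annular area A_ann = π/4 × (71.2² − 47.9²) = 2180 mm^2
t_ext = A_cap·L/Q = 2.743 s
t_ret = A_ann·L/Q = 1.501 s
t_cycle = t_ext + t_ret

t ≈ 4.24 s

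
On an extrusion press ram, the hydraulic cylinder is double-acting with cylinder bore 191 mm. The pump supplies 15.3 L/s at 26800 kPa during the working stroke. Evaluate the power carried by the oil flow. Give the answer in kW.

W ≈ 410 kW

Hydraulic power = P × Q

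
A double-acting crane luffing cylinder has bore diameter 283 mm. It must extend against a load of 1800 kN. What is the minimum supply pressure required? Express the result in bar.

Cap-side area A_cap = π/4 × (283 mm)² = 62900 mm^2
P = F / A = 1800 kN / A

P ≈ 286 bar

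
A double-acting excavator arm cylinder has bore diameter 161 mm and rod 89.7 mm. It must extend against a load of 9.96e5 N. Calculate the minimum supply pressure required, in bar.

P ≈ 489 bar

Cap-side area A_cap = π/4 × (161 mm)² = 20360 mm^2
P = F / A = 9.96e5 N / A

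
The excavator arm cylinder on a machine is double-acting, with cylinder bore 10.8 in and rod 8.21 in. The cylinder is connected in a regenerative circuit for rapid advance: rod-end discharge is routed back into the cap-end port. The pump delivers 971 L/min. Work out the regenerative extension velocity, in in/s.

In regeneration the rod-end outflow joins the pump flow into the cap end, so the net volume the pump must supply per unit advance equals the rod cross-section area.
Rod cross-section A_rod = π/4 × (8.21 in)² = 52.94 in^2
v = Q_pump / A_rod

v ≈ 18.7 in/s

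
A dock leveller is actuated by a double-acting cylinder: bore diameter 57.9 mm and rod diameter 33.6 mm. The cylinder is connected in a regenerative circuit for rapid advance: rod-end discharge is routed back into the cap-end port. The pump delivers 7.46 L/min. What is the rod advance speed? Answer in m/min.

In regeneration the rod-end outflow joins the pump flow into the cap end, so the net volume the pump must supply per unit advance equals the rod cross-section area.
Rod cross-section A_rod = π/4 × (33.6 mm)² = 886.7 mm^2
v = Q_pump / A_rod

v ≈ 8.41 m/min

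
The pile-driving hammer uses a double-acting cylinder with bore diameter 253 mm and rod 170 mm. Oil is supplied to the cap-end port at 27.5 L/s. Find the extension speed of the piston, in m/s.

v ≈ 0.547 m/s

Cap-side area A_cap = π/4 × (253 mm)² = 50270 mm^2
v = Q / A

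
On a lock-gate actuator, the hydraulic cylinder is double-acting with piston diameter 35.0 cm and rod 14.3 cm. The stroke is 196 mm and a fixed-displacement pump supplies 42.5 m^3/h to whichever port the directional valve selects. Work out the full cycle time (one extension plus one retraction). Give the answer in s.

t ≈ 2.93 s

Cap-side area A_cap = π/4 × (35.0 cm)² = 962.1 cm^2
Rod-side annular area A_ann = π/4 × (35.0² − 14.3²) = 801.5 cm^2
t_ext = A_cap·L/Q = 1.597 s
t_ret = A_ann·L/Q = 1.331 s
t_cycle = t_ext + t_ret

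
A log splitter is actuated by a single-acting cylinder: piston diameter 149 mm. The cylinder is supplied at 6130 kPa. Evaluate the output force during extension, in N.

F ≈ 1.07e5 N

Cap-side area A_cap = π/4 × (149 mm)² = 17440 mm^2
F = P × A_cap = 6130 kPa × A_cap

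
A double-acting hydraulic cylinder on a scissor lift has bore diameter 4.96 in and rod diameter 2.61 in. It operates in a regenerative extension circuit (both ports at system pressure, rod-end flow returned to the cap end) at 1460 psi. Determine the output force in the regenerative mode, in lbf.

F ≈ 7810 lbf

With equal pressure on both faces, forces on the annular region cancel; the net push is pressure × rod cross-section.
Rod cross-section A_rod = π/4 × (2.61 in)² = 5.350 in^2
F = P × A_rod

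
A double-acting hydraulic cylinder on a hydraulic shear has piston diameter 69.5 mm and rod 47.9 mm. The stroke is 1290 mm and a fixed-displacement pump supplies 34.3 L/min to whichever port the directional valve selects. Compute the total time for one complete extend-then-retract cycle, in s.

t ≈ 13.1 s

Cap-side area A_cap = π/4 × (69.5 mm)² = 3794 mm^2
Rod-side annular area A_ann = π/4 × (69.5² − 47.9²) = 1992 mm^2
t_ext = A_cap·L/Q = 8.561 s
t_ret = A_ann·L/Q = 4.494 s
t_cycle = t_ext + t_ret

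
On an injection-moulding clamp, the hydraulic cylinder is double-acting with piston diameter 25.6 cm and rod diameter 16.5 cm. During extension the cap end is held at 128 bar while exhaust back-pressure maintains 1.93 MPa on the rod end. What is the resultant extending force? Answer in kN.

Cap-side area A_cap = π/4 × (25.6 cm)² = 514.7 cm^2
Rod-side annular area A_ann = π/4 × (25.6² − 16.5²) = 300.9 cm^2
Net thrust = P_cap·A_cap − P_rod·A_ann = 658.8 kN − 58.07 kN

F ≈ 601 kN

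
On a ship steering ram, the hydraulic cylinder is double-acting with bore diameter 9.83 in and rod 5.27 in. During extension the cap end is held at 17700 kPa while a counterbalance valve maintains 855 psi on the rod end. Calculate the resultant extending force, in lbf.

F ≈ 1.49e5 lbf

Cap-side area A_cap = π/4 × (9.83 in)² = 75.89 in^2
Rod-side annular area A_ann = π/4 × (9.83² − 5.27²) = 54.08 in^2
Net thrust = P_cap·A_cap − P_rod·A_ann = 1.948e5 lbf − 46240 lbf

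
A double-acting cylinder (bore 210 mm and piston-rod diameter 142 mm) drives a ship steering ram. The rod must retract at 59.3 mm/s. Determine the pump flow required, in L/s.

Q ≈ 1.11 L/s

Rod-side annular area A_ann = π/4 × (210² − 142²) = 18800 mm^2
Q = A × v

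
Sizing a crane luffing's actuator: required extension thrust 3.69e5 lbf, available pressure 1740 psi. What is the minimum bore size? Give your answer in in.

D ≈ 16.4 in

Extension force acts on the full piston face: F = P × (π/4)D².
D = √(4F / (πP)) = √(4 × 3.69e5 lbf / (π × 1740 psi))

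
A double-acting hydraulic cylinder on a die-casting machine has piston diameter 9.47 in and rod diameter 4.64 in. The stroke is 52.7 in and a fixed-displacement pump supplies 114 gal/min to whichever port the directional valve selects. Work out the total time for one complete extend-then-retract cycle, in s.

Cap-side area A_cap = π/4 × (9.47 in)² = 70.44 in^2
Rod-side annular area A_ann = π/4 × (9.47² − 4.64²) = 53.53 in^2
t_ext = A_cap·L/Q = 8.457 s
t_ret = A_ann·L/Q = 6.427 s
t_cycle = t_ext + t_ret

t ≈ 14.9 s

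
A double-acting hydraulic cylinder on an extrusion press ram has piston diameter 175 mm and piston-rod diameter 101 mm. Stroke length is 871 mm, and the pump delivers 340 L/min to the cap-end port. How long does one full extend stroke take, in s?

t ≈ 3.70 s

Cap-side area A_cap = π/4 × (175 mm)² = 24050 mm^2
Swept volume V = A × L; t = V / Q = A·L / Q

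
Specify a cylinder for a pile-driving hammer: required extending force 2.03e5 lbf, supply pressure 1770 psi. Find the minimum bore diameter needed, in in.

D ≈ 12.1 in

Extension force acts on the full piston face: F = P × (π/4)D².
D = √(4F / (πP)) = √(4 × 2.03e5 lbf / (π × 1770 psi))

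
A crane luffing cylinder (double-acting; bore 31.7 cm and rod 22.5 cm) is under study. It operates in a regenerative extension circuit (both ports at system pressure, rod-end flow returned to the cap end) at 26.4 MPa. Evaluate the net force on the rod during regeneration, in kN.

F ≈ 1050 kN

With equal pressure on both faces, forces on the annular region cancel; the net push is pressure × rod cross-section.
Rod cross-section A_rod = π/4 × (22.5 cm)² = 397.6 cm^2
F = P × A_rod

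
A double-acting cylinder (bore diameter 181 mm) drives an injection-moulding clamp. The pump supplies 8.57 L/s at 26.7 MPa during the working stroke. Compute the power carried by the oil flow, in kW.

W ≈ 229 kW

Hydraulic power = P × Q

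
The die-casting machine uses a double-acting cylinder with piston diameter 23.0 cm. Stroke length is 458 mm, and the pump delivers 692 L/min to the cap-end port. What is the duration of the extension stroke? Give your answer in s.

t ≈ 1.65 s

Cap-side area A_cap = π/4 × (23.0 cm)² = 415.5 cm^2
Swept volume V = A × L; t = V / Q = A·L / Q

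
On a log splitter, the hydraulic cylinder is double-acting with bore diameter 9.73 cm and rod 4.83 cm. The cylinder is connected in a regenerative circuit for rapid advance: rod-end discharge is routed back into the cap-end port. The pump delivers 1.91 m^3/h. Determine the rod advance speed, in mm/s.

In regeneration the rod-end outflow joins the pump flow into the cap end, so the net volume the pump must supply per unit advance equals the rod cross-section area.
Rod cross-section A_rod = π/4 × (4.83 cm)² = 18.32 cm^2
v = Q_pump / A_rod

v ≈ 290 mm/s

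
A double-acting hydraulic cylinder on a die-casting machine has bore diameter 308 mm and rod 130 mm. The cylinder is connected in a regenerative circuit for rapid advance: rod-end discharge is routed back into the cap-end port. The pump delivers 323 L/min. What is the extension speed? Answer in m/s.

In regeneration the rod-end outflow joins the pump flow into the cap end, so the net volume the pump must supply per unit advance equals the rod cross-section area.
Rod cross-section A_rod = π/4 × (130 mm)² = 13270 mm^2
v = Q_pump / A_rod

v ≈ 0.406 m/s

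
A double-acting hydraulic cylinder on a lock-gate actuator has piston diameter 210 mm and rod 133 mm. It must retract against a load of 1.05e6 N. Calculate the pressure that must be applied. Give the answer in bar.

P ≈ 506 bar

Rod-side annular area A_ann = π/4 × (210² − 133²) = 20740 mm^2
Retraction: pressure acts on the annular area.
P = F / A = 1.05e6 N / A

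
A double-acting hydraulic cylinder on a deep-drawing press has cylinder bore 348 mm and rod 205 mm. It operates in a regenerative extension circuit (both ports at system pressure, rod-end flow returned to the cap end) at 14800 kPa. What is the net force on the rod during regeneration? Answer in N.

With equal pressure on both faces, forces on the annular region cancel; the net push is pressure × rod cross-section.
Rod cross-section A_rod = π/4 × (205 mm)² = 33010 mm^2
F = P × A_rod

F ≈ 4.88e5 N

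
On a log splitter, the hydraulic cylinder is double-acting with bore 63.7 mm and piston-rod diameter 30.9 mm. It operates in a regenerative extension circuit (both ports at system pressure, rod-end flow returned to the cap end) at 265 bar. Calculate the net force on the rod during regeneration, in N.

With equal pressure on both faces, forces on the annular region cancel; the net push is pressure × rod cross-section.
Rod cross-section A_rod = π/4 × (30.9 mm)² = 749.9 mm^2
F = P × A_rod

F ≈ 19900 N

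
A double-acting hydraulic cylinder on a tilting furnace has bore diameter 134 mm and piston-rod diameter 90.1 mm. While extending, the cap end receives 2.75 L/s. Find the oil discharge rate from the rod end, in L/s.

Cap-side area A_cap = π/4 × (134 mm)² = 14100 mm^2
Rod-side annular area A_ann = π/4 × (134² − 90.1²) = 7727 mm^2
Piston speed v = Q_in/A_cap; rod-end outflow Q_out = v × A_ann = Q_in × A_ann/A_cap.

Q_out ≈ 1.51 L/s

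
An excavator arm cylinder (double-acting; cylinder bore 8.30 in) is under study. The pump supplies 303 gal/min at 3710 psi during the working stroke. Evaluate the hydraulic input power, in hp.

W ≈ 656 hp

Hydraulic power = P × Q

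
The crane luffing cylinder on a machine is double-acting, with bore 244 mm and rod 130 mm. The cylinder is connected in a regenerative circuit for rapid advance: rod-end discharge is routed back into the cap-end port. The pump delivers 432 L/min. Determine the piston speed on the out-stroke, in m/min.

In regeneration the rod-end outflow joins the pump flow into the cap end, so the net volume the pump must supply per unit advance equals the rod cross-section area.
Rod cross-section A_rod = π/4 × (130 mm)² = 13270 mm^2
v = Q_pump / A_rod

v ≈ 32.5 m/min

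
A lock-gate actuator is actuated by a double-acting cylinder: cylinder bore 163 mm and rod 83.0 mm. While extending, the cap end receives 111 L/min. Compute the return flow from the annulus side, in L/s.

Q_out ≈ 1.37 L/s

Cap-side area A_cap = π/4 × (163 mm)² = 20870 mm^2
Rod-side annular area A_ann = π/4 × (163² − 83.0²) = 15460 mm^2
Piston speed v = Q_in/A_cap; rod-end outflow Q_out = v × A_ann = Q_in × A_ann/A_cap.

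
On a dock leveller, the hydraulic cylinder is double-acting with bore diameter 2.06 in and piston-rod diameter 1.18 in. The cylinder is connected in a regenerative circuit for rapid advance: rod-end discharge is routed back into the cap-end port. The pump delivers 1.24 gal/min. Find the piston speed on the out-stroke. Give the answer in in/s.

v ≈ 4.37 in/s

In regeneration the rod-end outflow joins the pump flow into the cap end, so the net volume the pump must supply per unit advance equals the rod cross-section area.
Rod cross-section A_rod = π/4 × (1.18 in)² = 1.094 in^2
v = Q_pump / A_rod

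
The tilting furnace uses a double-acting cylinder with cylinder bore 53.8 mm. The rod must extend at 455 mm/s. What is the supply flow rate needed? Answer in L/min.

Cap-side area A_cap = π/4 × (53.8 mm)² = 2273 mm^2
Q = A × v

Q ≈ 62.1 L/min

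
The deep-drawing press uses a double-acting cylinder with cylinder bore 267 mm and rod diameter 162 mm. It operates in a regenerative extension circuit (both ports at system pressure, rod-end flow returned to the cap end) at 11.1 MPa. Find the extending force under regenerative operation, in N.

F ≈ 2.29e5 N

With equal pressure on both faces, forces on the annular region cancel; the net push is pressure × rod cross-section.
Rod cross-section A_rod = π/4 × (162 mm)² = 20610 mm^2
F = P × A_rod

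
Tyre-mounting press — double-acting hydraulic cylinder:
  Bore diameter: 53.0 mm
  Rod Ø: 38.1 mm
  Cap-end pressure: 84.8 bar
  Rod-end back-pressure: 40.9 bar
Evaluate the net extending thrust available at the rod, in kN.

F ≈ 14.3 kN

Cap-side area A_cap = π/4 × (53.0 mm)² = 2206 mm^2
Rod-side annular area A_ann = π/4 × (53.0² − 38.1²) = 1066 mm^2
Net thrust = P_cap·A_cap − P_rod·A_ann = 18.71 kN − 4.360 kN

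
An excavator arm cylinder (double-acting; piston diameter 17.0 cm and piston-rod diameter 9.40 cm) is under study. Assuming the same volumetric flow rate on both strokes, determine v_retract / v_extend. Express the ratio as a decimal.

Cap-side area A_cap = π/4 × (17.0 cm)² = 227.0 cm^2
Rod-side annular area A_ann = π/4 × (17.0² − 9.40²) = 157.6 cm^2
For equal Q, v ∝ 1/A, so v_ret/v_ext = A_cap/A_ann.

v_ret/v_ext ≈ 1.44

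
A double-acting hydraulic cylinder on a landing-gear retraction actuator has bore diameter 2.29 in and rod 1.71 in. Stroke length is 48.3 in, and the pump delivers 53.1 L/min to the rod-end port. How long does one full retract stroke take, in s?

t ≈ 1.63 s

Rod-side annular area A_ann = π/4 × (2.29² − 1.71²) = 1.822 in^2
Swept volume V = A × L; t = V / Q = A·L / Q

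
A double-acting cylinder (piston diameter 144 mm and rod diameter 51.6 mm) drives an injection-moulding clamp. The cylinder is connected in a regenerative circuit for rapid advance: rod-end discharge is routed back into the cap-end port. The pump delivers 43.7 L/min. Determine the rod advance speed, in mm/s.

In regeneration the rod-end outflow joins the pump flow into the cap end, so the net volume the pump must supply per unit advance equals the rod cross-section area.
Rod cross-section A_rod = π/4 × (51.6 mm)² = 2091 mm^2
v = Q_pump / A_rod

v ≈ 348 mm/s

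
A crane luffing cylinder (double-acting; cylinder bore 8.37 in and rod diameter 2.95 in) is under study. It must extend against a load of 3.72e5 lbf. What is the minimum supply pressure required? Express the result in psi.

P ≈ 6760 psi

Cap-side area A_cap = π/4 × (8.37 in)² = 55.02 in^2
P = F / A = 3.72e5 lbf / A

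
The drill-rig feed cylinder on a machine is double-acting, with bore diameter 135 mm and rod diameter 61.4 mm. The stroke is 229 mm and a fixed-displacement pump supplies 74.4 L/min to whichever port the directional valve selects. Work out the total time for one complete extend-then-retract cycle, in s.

Cap-side area A_cap = π/4 × (135 mm)² = 14310 mm^2
Rod-side annular area A_ann = π/4 × (135² − 61.4²) = 11350 mm^2
t_ext = A_cap·L/Q = 2.643 s
t_ret = A_ann·L/Q = 2.097 s
t_cycle = t_ext + t_ret

t ≈ 4.74 s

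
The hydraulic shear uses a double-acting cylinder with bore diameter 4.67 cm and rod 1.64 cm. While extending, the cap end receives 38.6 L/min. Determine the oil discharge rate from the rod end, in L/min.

Q_out ≈ 33.8 L/min

Cap-side area A_cap = π/4 × (4.67 cm)² = 17.13 cm^2
Rod-side annular area A_ann = π/4 × (4.67² − 1.64²) = 15.02 cm^2
Piston speed v = Q_in/A_cap; rod-end outflow Q_out = v × A_ann = Q_in × A_ann/A_cap.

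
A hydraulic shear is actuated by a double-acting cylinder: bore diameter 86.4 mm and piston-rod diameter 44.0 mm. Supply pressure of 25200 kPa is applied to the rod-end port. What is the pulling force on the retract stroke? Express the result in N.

Rod-side annular area A_ann = π/4 × (86.4² − 44.0²) = 4342 mm^2
On retraction the pressure acts on the annular area (bore minus rod).
F = P × A_ann

F ≈ 1.09e5 N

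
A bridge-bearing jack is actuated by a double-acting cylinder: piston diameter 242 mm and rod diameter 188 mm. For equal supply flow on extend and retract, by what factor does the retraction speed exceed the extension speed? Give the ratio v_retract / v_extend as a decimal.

v_ret/v_ext ≈ 2.52

Cap-side area A_cap = π/4 × (242 mm)² = 46000 mm^2
Rod-side annular area A_ann = π/4 × (242² − 188²) = 18240 mm^2
For equal Q, v ∝ 1/A, so v_ret/v_ext = A_cap/A_ann.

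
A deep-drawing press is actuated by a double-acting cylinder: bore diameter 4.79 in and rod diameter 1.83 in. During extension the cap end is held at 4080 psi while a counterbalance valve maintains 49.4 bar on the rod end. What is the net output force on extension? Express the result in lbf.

Cap-side area A_cap = π/4 × (4.79 in)² = 18.02 in^2
Rod-side annular area A_ann = π/4 × (4.79² − 1.83²) = 15.39 in^2
Net thrust = P_cap·A_cap − P_rod·A_ann = 73520 lbf − 11030 lbf

F ≈ 62500 lbf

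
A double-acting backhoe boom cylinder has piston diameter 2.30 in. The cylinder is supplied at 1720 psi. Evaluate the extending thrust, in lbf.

F ≈ 7150 lbf

Cap-side area A_cap = π/4 × (2.30 in)² = 4.155 in^2
F = P × A_cap = 1720 psi × A_cap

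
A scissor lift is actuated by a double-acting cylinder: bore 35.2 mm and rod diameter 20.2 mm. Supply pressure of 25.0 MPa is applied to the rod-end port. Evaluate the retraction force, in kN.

F ≈ 16.3 kN

Rod-side annular area A_ann = π/4 × (35.2² − 20.2²) = 652.7 mm^2
On retraction the pressure acts on the annular area (bore minus rod).
F = P × A_ann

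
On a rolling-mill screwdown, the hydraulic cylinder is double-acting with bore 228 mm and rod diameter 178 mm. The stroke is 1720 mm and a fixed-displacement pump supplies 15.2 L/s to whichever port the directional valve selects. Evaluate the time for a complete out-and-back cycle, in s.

t ≈ 6.42 s

Cap-side area A_cap = π/4 × (228 mm)² = 40830 mm^2
Rod-side annular area A_ann = π/4 × (228² − 178²) = 15940 mm^2
t_ext = A_cap·L/Q = 4.620 s
t_ret = A_ann·L/Q = 1.804 s
t_cycle = t_ext + t_ret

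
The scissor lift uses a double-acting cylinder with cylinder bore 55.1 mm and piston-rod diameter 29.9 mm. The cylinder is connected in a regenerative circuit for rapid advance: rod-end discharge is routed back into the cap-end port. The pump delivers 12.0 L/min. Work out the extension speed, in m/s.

v ≈ 0.285 m/s

In regeneration the rod-end outflow joins the pump flow into the cap end, so the net volume the pump must supply per unit advance equals the rod cross-section area.
Rod cross-section A_rod = π/4 × (29.9 mm)² = 702.2 mm^2
v = Q_pump / A_rod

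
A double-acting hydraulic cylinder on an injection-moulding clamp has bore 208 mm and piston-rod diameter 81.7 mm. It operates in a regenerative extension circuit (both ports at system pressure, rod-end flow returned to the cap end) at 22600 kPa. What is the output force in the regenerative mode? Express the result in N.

F ≈ 1.18e5 N

With equal pressure on both faces, forces on the annular region cancel; the net push is pressure × rod cross-section.
Rod cross-section A_rod = π/4 × (81.7 mm)² = 5242 mm^2
F = P × A_rod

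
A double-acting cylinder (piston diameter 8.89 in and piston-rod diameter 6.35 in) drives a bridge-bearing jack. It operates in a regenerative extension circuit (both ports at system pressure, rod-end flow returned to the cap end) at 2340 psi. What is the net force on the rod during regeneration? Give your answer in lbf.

F ≈ 74100 lbf

With equal pressure on both faces, forces on the annular region cancel; the net push is pressure × rod cross-section.
Rod cross-section A_rod = π/4 × (6.35 in)² = 31.67 in^2
F = P × A_rod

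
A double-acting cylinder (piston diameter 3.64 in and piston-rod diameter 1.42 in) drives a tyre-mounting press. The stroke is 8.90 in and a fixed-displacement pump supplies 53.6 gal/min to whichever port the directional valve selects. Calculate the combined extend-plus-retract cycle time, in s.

t ≈ 0.829 s

Cap-side area A_cap = π/4 × (3.64 in)² = 10.41 in^2
Rod-side annular area A_ann = π/4 × (3.64² − 1.42²) = 8.823 in^2
t_ext = A_cap·L/Q = 0.4488 s
t_ret = A_ann·L/Q = 0.3805 s
t_cycle = t_ext + t_ret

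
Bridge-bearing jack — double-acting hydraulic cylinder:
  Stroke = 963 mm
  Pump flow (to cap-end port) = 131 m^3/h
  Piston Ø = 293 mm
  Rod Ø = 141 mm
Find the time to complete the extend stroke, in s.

t ≈ 1.78 s

Cap-side area A_cap = π/4 × (293 mm)² = 67430 mm^2
Swept volume V = A × L; t = V / Q = A·L / Q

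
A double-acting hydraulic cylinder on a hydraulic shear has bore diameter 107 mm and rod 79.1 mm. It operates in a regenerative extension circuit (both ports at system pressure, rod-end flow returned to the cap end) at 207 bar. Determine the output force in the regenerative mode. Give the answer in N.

With equal pressure on both faces, forces on the annular region cancel; the net push is pressure × rod cross-section.
Rod cross-section A_rod = π/4 × (79.1 mm)² = 4914 mm^2
F = P × A_rod

F ≈ 1.02e5 N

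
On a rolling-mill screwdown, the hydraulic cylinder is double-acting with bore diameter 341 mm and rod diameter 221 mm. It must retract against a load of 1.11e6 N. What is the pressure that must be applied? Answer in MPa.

Rod-side annular area A_ann = π/4 × (341² − 221²) = 52970 mm^2
Retraction: pressure acts on the annular area.
P = F / A = 1.11e6 N / A

P ≈ 21.0 MPa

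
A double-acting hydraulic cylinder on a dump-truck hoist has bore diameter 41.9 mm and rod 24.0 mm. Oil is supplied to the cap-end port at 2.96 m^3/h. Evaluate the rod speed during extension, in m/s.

Cap-side area A_cap = π/4 × (41.9 mm)² = 1379 mm^2
v = Q / A

v ≈ 0.596 m/s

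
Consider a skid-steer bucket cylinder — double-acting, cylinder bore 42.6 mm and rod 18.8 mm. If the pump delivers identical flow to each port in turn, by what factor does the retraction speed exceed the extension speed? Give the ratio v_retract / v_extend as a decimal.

v_ret/v_ext ≈ 1.24

Cap-side area A_cap = π/4 × (42.6 mm)² = 1425 mm^2
Rod-side annular area A_ann = π/4 × (42.6² − 18.8²) = 1148 mm^2
For equal Q, v ∝ 1/A, so v_ret/v_ext = A_cap/A_ann.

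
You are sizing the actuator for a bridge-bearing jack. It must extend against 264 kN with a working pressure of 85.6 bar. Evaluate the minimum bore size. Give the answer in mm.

Extension force acts on the full piston face: F = P × (π/4)D².
D = √(4F / (πP)) = √(4 × 264 kN / (π × 85.6 bar))

D ≈ 198 mm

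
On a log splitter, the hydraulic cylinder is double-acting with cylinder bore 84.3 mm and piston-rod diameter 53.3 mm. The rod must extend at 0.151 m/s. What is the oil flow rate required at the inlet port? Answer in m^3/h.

Q ≈ 3.03 m^3/h

Cap-side area A_cap = π/4 × (84.3 mm)² = 5581 mm^2
Q = A × v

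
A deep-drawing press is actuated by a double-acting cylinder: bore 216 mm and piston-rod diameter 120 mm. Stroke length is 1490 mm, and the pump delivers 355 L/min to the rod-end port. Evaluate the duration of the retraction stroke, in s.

Rod-side annular area A_ann = π/4 × (216² − 120²) = 25330 mm^2
Swept volume V = A × L; t = V / Q = A·L / Q

t ≈ 6.38 s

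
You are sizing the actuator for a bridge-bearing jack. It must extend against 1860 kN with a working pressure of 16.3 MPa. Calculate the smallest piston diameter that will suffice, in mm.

D ≈ 381 mm

Extension force acts on the full piston face: F = P × (π/4)D².
D = √(4F / (πP)) = √(4 × 1860 kN / (π × 16.3 MPa))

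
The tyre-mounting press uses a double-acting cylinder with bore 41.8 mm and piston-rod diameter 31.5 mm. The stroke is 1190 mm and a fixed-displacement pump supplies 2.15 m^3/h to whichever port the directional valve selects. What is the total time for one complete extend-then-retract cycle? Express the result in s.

Cap-side area A_cap = π/4 × (41.8 mm)² = 1372 mm^2
Rod-side annular area A_ann = π/4 × (41.8² − 31.5²) = 593.0 mm^2
t_ext = A_cap·L/Q = 2.734 s
t_ret = A_ann·L/Q = 1.182 s
t_cycle = t_ext + t_ret

t ≈ 3.92 s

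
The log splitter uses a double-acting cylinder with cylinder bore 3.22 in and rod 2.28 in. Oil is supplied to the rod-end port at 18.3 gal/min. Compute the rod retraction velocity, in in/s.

v ≈ 17.4 in/s

Rod-side annular area A_ann = π/4 × (3.22² − 2.28²) = 4.061 in^2
Flow into the rod-end port fills the annular volume.
v = Q / A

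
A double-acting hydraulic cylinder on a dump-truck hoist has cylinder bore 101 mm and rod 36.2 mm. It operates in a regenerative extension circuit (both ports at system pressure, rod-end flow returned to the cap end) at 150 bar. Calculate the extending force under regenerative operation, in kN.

F ≈ 15.4 kN

With equal pressure on both faces, forces on the annular region cancel; the net push is pressure × rod cross-section.
Rod cross-section A_rod = π/4 × (36.2 mm)² = 1029 mm^2
F = P × A_rod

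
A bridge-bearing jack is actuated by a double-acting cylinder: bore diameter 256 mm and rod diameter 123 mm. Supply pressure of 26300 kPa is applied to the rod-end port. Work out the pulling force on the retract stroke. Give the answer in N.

F ≈ 1.04e6 N

Rod-side annular area A_ann = π/4 × (256² − 123²) = 39590 mm^2
On retraction the pressure acts on the annular area (bore minus rod).
F = P × A_ann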